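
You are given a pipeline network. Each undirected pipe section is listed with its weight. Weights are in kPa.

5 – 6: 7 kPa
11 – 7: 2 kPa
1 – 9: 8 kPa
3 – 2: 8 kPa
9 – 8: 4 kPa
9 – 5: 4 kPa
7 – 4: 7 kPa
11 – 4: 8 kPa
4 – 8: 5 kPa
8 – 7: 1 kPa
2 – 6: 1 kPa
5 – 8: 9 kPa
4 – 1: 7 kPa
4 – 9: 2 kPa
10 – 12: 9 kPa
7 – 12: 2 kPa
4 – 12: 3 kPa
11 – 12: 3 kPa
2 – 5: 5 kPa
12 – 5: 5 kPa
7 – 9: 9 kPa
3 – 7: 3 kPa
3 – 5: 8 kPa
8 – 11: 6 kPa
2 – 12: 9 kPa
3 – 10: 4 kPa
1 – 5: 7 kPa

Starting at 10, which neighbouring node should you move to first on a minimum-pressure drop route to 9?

Enumerating some paths:
10 → 3 → 7 → 12 → 4 → 9: 4+3+2+3+2 = 14
10 → 12 → 4 → 9: 9+3+2 = 14
10 → 3 → 7 → 8 → 9: 4+3+1+4 = 12
The minimum is 12 kPa via 10 → 3 → 7 → 8 → 9.
So from 10 the first move is to 3.

3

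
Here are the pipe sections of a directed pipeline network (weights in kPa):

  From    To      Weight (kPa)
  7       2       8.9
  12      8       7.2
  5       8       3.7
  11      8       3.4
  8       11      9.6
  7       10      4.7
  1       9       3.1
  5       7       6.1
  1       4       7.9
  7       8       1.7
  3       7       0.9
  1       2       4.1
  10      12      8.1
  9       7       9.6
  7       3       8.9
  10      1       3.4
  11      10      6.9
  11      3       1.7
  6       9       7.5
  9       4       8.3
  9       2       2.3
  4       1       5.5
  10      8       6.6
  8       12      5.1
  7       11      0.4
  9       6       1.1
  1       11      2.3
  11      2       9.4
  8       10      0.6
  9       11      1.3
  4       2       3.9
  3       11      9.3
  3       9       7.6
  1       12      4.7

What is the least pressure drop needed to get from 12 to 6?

Candidate routes:
12–8–10–1–11–3–9–6: 7.2+0.6+3.4+2.3+1.7+7.6+1.1 = 23.9
12–8–11–3–9–6: 7.2+9.6+1.7+7.6+1.1 = 27.2
12–8–11–10–1–9–6: 7.2+9.6+6.9+3.4+3.1+1.1 = 31.3
12–8–10–1–9–6: 7.2+0.6+3.4+3.1+1.1 = 15.4
Cheapest is 12–8–10–1–9–6 at 15.4 kPa.

15.4 kPa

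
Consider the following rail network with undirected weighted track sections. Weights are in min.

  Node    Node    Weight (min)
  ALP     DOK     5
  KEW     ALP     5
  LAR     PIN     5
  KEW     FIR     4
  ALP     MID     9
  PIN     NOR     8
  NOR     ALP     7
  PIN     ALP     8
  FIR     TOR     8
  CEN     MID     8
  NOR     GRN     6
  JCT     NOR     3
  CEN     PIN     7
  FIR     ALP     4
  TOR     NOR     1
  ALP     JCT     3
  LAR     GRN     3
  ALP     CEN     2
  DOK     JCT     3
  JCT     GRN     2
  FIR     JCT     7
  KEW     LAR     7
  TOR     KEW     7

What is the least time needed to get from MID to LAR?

Shortest distances from MID:
MID: 0
CEN: 8  (via MID)
ALP: 9  (via MID)
JCT: 12  (via ALP)
FIR: 13  (via ALP)
DOK: 14  (via ALP)
KEW: 14  (via ALP)
GRN: 14  (via JCT)
PIN: 15  (via CEN)
NOR: 15  (via JCT)
TOR: 16  (via NOR)
LAR: 17  (via GRN)
Shortest route: MID → ALP → JCT → GRN → LAR = 17 min.

17 min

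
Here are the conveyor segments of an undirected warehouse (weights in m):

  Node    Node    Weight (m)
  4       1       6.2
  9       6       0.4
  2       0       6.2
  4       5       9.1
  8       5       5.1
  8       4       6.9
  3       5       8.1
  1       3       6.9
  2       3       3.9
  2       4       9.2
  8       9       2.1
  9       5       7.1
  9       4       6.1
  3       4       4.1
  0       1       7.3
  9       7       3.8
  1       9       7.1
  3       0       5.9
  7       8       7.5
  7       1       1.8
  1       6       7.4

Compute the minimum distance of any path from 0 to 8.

Running Dijkstra from 0:
0: 0
3: 5.9  (via 0)
2: 6.2  (via 0)
1: 7.3  (via 0)
7: 9.1  (via 1)
4: 10  (via 3)
9: 12.9  (via 7)
6: 13.3  (via 9)
5: 14  (via 3)
8: 15  (via 9)
Shortest route: 0 → 1 → 7 → 9 → 8 = 15 m.

15 m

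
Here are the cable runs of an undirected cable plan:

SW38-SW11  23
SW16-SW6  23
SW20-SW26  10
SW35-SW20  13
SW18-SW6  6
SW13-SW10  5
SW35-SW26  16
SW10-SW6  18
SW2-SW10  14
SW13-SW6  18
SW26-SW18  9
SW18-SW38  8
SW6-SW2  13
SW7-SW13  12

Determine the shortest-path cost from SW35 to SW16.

Settle nodes by increasing distance from SW35:
SW35: 0
SW20: 13  (via SW35)
SW26: 16  (via SW35)
SW18: 25  (via SW26)
SW6: 31  (via SW18)
SW38: 33  (via SW18)
SW2: 44  (via SW6)
SW13: 49  (via SW6)
SW10: 49  (via SW6)
SW16: 54  (via SW6)
Shortest route: SW35 → SW26 → SW18 → SW6 → SW16 = 54.

54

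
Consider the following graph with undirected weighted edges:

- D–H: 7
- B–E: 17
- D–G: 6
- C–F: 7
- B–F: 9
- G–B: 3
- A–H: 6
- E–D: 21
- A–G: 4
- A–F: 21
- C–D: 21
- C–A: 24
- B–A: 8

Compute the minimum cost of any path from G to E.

20

Shortest distances from G:
G: 0
B: 3  (via G)
A: 4  (via G)
D: 6  (via G)
H: 10  (via A)
F: 12  (via B)
C: 19  (via F)
E: 20  (via B)
Shortest route: G → B → E = 20.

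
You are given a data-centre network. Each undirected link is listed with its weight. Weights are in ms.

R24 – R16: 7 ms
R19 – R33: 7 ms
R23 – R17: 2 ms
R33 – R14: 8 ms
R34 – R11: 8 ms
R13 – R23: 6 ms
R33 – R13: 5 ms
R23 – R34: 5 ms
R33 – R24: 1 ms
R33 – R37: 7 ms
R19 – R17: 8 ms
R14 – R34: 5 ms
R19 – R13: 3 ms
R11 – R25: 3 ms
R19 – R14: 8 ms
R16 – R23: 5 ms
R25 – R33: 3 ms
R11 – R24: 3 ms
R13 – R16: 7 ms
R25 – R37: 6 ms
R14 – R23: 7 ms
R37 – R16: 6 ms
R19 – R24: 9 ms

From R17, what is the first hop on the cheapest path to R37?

R23

Candidate routes:
R17 - R23 - R16 - R37: 2+5+6 = 13
R17 - R23 - R13 - R33 - R37: 2+6+5+7 = 20
The minimum is 13 ms via R17 - R23 - R16 - R37.
So from R17 the first move is to R23.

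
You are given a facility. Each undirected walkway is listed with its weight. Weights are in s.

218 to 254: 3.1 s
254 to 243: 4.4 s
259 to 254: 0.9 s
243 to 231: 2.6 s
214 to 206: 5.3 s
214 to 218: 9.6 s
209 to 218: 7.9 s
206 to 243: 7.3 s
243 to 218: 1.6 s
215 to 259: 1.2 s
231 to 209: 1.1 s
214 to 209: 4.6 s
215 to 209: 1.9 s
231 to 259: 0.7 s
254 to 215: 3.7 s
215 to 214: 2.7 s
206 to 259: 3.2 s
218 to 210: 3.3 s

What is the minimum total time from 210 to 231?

7.5 s

Compare a few routes:
210 → 218 → 254 → 259 → 231: 3.3+3.1+0.9+0.7 = 8
210 → 218 → 254 → 259 → 215 → 209 → 231: 3.3+3.1+0.9+1.2+1.9+1.1 = 11.5
210 → 218 → 243 → 231: 3.3+1.6+2.6 = 7.5
210 → 218 → 243 → 254 → 259 → 231: 3.3+1.6+4.4+0.9+0.7 = 10.9
The minimum is 7.5 s via 210 → 218 → 243 → 231.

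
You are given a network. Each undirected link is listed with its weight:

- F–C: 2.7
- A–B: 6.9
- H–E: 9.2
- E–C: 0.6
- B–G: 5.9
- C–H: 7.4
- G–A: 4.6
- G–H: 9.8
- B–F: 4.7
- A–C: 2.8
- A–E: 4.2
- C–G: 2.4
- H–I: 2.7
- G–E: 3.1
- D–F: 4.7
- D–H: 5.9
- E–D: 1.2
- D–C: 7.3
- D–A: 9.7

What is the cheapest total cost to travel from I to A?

12.9

Settle nodes by increasing distance from I:
I: 0
H: 2.7  (via I)
D: 8.6  (via H)
E: 9.8  (via D)
C: 10.1  (via H)
G: 12.5  (via H)
F: 12.8  (via C)
A: 12.9  (via C)
Shortest route: I–H–C–A = 12.9.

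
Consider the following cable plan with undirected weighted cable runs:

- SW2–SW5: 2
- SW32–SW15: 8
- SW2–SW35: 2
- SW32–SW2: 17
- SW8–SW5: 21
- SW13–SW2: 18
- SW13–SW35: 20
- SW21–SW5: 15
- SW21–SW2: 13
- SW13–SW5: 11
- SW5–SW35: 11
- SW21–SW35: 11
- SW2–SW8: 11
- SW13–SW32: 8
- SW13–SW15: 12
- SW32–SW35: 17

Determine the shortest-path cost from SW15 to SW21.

Running Dijkstra from SW15:
SW15: 0
SW32: 8  (via SW15)
SW13: 12  (via SW15)
SW5: 23  (via SW13)
SW35: 25  (via SW32)
SW2: 25  (via SW32)
SW8: 36  (via SW2)
SW21: 36  (via SW35)
Shortest route: SW15–SW32–SW35–SW21 = 36.

36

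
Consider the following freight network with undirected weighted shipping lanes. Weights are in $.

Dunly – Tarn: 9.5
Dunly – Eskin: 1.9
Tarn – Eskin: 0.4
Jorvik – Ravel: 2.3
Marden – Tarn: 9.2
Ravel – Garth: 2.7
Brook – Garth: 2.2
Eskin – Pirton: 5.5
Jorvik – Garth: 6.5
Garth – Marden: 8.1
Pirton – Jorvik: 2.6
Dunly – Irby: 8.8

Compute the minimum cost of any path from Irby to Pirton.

Enumerating some paths:
Irby → Dunly → Tarn → Eskin → Pirton: 8.8+9.5+0.4+5.5 = 24.2
Irby → Dunly → Eskin → Pirton: 8.8+1.9+5.5 = 16.2
Irby → Dunly → Eskin → Tarn → Marden → Garth → Ravel → Jorvik → Pirton: 8.8+1.9+0.4+9.2+8.1+2.7+2.3+2.6 = 36
Cheapest is Irby → Dunly → Eskin → Pirton at $16.2.

$16.2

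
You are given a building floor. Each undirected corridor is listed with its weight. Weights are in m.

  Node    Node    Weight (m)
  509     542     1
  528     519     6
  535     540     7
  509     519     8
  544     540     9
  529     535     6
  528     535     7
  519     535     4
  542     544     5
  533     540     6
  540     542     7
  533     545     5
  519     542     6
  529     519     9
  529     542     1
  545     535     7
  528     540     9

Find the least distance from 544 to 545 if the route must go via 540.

20 m

Best 544 to 540: 544–540 costing 9
Best 540 to 545: 540–533–545 costing 11
Total via 540: 9 + 11 = 20 m.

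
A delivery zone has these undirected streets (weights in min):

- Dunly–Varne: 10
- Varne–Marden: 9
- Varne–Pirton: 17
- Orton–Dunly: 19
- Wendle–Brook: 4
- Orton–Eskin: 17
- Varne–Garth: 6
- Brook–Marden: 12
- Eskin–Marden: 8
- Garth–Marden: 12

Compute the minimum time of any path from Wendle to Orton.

41 min

Settle nodes by increasing distance from Wendle:
Wendle: 0
Brook: 4  (via Wendle)
Marden: 16  (via Brook)
Eskin: 24  (via Marden)
Varne: 25  (via Marden)
Garth: 28  (via Marden)
Dunly: 35  (via Varne)
Orton: 41  (via Eskin)
Shortest route: Wendle → Brook → Marden → Eskin → Orton = 41 min.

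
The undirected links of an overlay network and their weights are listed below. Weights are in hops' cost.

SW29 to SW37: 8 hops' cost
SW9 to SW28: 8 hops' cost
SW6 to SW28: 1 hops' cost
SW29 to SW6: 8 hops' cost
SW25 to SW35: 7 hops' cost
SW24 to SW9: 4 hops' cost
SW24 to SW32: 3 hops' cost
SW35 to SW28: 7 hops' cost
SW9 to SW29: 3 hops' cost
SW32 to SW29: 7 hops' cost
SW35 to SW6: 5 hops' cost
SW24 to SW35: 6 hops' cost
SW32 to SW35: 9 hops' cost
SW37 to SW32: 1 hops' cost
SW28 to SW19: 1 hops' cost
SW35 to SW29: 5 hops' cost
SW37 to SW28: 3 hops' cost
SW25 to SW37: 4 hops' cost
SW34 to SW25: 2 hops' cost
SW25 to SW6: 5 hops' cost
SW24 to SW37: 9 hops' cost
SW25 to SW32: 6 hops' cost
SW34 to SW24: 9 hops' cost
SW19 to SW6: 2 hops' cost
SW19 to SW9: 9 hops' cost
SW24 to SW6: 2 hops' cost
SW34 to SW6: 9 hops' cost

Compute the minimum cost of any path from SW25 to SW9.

Shortest distances from SW25:
SW25: 0
SW34: 2  (via SW25)
SW37: 4  (via SW25)
SW32: 5  (via SW37)
SW6: 5  (via SW25)
SW28: 6  (via SW6)
SW19: 7  (via SW6)
SW24: 7  (via SW6)
SW35: 7  (via SW25)
SW9: 11  (via SW24)
Shortest route: SW25 → SW6 → SW24 → SW9 = 11 hops' cost.

11 hops' cost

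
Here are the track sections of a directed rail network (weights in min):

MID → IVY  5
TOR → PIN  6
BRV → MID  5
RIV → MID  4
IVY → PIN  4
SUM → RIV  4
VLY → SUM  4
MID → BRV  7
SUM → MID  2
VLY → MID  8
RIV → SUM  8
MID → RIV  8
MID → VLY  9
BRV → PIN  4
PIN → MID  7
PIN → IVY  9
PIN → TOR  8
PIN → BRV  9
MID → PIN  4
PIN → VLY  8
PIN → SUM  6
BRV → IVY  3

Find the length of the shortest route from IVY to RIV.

14 min

Candidate routes:
IVY–PIN–SUM–RIV: 4+6+4 = 14
IVY–PIN–MID–RIV: 4+7+8 = 19
IVY–PIN–VLY–SUM–RIV: 4+8+4+4 = 20
The minimum is 14 min via IVY–PIN–SUM–RIV.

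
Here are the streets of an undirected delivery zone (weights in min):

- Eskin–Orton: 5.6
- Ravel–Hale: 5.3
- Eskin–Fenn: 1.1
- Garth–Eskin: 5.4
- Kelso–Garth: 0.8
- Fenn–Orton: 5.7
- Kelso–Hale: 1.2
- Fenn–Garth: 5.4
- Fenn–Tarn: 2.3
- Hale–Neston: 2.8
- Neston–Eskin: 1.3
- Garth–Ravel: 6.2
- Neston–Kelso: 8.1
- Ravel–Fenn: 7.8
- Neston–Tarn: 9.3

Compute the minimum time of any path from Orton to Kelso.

Settle nodes by increasing distance from Orton:
Orton: 0
Eskin: 5.6  (via Orton)
Fenn: 5.7  (via Orton)
Neston: 6.9  (via Eskin)
Tarn: 8  (via Fenn)
Hale: 9.7  (via Neston)
Kelso: 10.9  (via Hale)
Shortest route: Orton → Eskin → Neston → Hale → Kelso = 10.9 min.

10.9 min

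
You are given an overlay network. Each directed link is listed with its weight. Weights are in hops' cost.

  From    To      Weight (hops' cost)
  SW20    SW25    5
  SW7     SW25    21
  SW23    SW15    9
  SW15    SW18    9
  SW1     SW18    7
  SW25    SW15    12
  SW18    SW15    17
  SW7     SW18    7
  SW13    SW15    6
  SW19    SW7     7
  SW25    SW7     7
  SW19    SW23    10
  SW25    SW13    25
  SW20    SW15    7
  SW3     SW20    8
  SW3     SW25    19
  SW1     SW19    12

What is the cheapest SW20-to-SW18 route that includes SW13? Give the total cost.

45 hops' cost

Shortest SW20→SW13: SW20–SW25–SW13 = 30
Shortest SW13→SW18: SW13–SW15–SW18 = 15
Total via SW13: 30 + 15 = 45 hops' cost.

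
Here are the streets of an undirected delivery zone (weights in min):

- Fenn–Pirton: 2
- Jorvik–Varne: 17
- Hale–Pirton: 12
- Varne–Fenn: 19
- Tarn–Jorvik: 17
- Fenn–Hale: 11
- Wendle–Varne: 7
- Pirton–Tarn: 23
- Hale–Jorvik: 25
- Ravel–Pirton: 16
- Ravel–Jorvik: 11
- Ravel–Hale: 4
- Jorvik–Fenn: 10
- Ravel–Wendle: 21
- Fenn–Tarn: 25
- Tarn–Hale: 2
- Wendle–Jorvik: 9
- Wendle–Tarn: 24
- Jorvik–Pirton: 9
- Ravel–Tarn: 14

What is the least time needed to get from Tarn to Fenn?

13 min

Shortest distances from Tarn:
Tarn: 0
Hale: 2  (via Tarn)
Ravel: 6  (via Hale)
Fenn: 13  (via Hale)
Shortest route: Tarn–Hale–Fenn = 13 min.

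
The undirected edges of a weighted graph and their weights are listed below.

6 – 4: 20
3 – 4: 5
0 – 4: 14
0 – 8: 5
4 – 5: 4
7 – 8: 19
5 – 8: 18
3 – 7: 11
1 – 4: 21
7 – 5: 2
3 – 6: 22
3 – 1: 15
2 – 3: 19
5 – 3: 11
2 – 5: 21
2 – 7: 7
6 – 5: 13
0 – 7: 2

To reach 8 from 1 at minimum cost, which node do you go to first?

3

Enumerating some paths:
1 - 3 - 7 - 0 - 8: 15+11+2+5 = 33
1 - 4 - 5 - 7 - 0 - 8: 21+4+2+2+5 = 34
The minimum is 33 via 1 - 3 - 7 - 0 - 8.
So from 1 the first move is to 3.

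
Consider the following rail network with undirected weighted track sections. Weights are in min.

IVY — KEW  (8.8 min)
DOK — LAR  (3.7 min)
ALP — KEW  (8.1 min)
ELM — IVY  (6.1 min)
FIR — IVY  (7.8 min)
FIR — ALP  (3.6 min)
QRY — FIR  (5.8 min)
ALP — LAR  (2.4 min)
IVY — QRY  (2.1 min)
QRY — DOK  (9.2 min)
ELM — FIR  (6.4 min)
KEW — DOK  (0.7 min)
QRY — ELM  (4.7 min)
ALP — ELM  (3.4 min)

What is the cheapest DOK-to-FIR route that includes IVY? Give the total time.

Shortest DOK→IVY: DOK → KEW → IVY = 9.5
Shortest IVY→FIR: IVY → FIR = 7.8
Total via IVY: 9.5 + 7.8 = 17.3 min.

17.3 min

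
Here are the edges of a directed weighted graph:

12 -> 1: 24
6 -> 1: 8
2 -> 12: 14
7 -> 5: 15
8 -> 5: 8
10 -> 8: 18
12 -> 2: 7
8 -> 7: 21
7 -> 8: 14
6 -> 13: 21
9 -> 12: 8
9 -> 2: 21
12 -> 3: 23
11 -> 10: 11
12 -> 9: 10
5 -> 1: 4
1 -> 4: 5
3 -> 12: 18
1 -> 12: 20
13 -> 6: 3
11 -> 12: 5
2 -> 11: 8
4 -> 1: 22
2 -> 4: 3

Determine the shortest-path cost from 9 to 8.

52

Enumerating some paths:
9 - 2 - 11 - 10 - 8: 21+8+11+18 = 58
9 - 12 - 2 - 11 - 10 - 8: 8+7+8+11+18 = 52
Cheapest is 9 - 12 - 2 - 11 - 10 - 8 at 52.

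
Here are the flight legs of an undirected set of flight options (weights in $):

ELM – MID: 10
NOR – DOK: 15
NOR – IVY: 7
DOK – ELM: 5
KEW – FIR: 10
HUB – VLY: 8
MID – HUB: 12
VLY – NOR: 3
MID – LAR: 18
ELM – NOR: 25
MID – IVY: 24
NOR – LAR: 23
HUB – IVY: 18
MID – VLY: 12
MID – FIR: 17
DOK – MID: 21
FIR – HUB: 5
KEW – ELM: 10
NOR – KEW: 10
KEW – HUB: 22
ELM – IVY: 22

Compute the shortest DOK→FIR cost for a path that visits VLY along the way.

$31

Best DOK to VLY: DOK–NOR–VLY costing 18
Shortest VLY→FIR: VLY–HUB–FIR = 13
Total via VLY: 18 + 13 = $31.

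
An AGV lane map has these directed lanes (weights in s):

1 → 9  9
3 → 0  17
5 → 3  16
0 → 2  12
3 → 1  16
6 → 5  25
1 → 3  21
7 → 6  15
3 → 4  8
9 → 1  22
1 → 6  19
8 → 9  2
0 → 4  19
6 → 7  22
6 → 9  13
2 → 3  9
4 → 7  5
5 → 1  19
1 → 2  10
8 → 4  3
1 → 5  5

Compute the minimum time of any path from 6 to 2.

Shortest distances from 6:
6: 0
9: 13  (via 6)
7: 22  (via 6)
5: 25  (via 6)
1: 35  (via 9)
3: 41  (via 5)
2: 45  (via 1)
Shortest route: 6–9–1–2 = 45 s.

45 s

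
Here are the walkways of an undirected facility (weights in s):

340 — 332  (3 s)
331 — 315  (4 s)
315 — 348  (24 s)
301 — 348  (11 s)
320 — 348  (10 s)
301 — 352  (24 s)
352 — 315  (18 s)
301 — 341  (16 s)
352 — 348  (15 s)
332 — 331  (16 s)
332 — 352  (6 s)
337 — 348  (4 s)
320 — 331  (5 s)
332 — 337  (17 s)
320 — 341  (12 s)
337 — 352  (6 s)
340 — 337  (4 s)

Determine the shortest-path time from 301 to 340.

19 s

Settle nodes by increasing distance from 301:
301: 0
348: 11  (via 301)
337: 15  (via 348)
341: 16  (via 301)
340: 19  (via 337)
Shortest route: 301–348–337–340 = 19 s.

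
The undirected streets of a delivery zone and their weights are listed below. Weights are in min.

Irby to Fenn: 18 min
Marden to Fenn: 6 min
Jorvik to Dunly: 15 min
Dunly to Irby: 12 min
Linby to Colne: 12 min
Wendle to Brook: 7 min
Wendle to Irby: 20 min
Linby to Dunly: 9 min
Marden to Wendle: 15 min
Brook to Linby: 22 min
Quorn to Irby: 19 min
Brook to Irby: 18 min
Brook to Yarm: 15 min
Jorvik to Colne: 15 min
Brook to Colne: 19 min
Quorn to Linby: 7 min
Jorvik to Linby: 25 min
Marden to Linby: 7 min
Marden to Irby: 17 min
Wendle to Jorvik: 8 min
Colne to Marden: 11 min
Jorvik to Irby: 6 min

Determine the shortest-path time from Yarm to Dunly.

Candidate routes:
Yarm–Brook–Wendle–Marden–Linby–Dunly: 15+7+15+7+9 = 53
Yarm–Brook–Linby–Dunly: 15+22+9 = 46
Yarm–Brook–Wendle–Jorvik–Irby–Dunly: 15+7+8+6+12 = 48
Yarm–Brook–Wendle–Jorvik–Dunly: 15+7+8+15 = 45
The minimum is 45 min via Yarm–Brook–Wendle–Jorvik–Dunly.

45 min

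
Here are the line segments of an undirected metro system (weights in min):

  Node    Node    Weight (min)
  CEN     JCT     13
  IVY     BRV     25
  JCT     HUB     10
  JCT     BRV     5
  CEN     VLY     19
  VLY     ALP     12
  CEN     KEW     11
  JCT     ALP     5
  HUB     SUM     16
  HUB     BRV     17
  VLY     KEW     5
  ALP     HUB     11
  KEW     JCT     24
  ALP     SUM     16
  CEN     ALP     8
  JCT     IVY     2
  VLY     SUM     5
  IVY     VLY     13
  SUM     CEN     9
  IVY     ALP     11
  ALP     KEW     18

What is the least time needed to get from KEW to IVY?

Settle nodes by increasing distance from KEW:
KEW: 0
VLY: 5  (via KEW)
SUM: 10  (via VLY)
CEN: 11  (via KEW)
ALP: 17  (via VLY)
IVY: 18  (via VLY)
Shortest route: KEW–VLY–IVY = 18 min.

18 min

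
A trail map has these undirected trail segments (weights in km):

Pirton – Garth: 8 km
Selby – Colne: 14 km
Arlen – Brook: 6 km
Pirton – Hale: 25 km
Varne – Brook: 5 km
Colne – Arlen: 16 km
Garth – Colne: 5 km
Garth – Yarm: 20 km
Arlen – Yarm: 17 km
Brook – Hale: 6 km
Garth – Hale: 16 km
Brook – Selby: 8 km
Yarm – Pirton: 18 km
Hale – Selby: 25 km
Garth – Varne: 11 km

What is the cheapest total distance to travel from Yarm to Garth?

20 km

Enumerating some paths:
Yarm–Arlen–Colne–Garth: 17+16+5 = 38
Yarm–Garth: 20 = 20
Yarm–Arlen–Brook–Varne–Garth: 17+6+5+11 = 39
Yarm–Pirton–Garth: 18+8 = 26
Cheapest is Yarm–Garth at 20 km.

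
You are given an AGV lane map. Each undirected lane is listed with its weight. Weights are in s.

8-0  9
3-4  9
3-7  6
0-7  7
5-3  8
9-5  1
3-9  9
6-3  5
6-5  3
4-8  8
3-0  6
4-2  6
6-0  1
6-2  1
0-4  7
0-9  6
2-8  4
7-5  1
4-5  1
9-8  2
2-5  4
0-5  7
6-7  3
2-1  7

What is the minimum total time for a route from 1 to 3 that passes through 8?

21 s

Shortest 1→8: 1–2–8 = 11
Shortest 8→3: 8–9–5–7–3 = 10
Total via 8: 11 + 10 = 21 s.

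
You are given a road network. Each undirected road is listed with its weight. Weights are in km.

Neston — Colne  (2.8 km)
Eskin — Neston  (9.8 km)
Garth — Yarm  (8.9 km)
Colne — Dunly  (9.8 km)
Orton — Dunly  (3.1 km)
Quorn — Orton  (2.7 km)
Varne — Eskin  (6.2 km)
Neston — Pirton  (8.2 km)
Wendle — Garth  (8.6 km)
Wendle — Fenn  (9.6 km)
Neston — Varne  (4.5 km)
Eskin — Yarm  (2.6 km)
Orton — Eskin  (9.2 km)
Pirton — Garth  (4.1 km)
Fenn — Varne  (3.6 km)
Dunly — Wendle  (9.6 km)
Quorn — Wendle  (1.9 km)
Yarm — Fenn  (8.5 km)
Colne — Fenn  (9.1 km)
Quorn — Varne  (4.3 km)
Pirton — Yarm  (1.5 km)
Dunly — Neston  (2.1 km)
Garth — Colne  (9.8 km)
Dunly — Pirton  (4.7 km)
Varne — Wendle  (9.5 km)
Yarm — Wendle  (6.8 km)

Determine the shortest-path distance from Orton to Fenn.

Running Dijkstra from Orton:
Orton: 0
Quorn: 2.7  (via Orton)
Dunly: 3.1  (via Orton)
Wendle: 4.6  (via Quorn)
Neston: 5.2  (via Dunly)
Varne: 7  (via Quorn)
Pirton: 7.8  (via Dunly)
Colne: 8  (via Neston)
Eskin: 9.2  (via Orton)
Yarm: 9.3  (via Pirton)
Fenn: 10.6  (via Varne)
Shortest route: Orton–Quorn–Varne–Fenn = 10.6 km.

10.6 km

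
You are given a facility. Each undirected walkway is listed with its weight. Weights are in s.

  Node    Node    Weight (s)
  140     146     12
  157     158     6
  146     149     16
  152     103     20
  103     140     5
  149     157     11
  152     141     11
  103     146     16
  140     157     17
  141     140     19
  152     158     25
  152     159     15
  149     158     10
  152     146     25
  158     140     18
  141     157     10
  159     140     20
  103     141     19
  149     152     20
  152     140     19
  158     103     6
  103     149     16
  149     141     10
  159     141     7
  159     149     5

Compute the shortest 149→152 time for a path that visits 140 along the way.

40 s

Shortest 149→140: 149–103–140 = 21
Shortest 140→152: 140–152 = 19
Total via 140: 21 + 19 = 40 s.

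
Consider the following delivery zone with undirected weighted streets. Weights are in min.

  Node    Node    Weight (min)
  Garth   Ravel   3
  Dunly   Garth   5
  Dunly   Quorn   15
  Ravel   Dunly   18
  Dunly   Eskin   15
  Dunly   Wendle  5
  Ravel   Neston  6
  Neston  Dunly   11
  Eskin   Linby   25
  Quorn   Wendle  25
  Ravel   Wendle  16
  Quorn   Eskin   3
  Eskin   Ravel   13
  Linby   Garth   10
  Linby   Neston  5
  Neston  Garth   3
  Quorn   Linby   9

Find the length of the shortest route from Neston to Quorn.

Settle nodes by increasing distance from Neston:
Neston: 0
Garth: 3  (via Neston)
Linby: 5  (via Neston)
Ravel: 6  (via Neston)
Dunly: 8  (via Garth)
Wendle: 13  (via Dunly)
Quorn: 14  (via Linby)
Shortest route: Neston → Linby → Quorn = 14 min.

14 min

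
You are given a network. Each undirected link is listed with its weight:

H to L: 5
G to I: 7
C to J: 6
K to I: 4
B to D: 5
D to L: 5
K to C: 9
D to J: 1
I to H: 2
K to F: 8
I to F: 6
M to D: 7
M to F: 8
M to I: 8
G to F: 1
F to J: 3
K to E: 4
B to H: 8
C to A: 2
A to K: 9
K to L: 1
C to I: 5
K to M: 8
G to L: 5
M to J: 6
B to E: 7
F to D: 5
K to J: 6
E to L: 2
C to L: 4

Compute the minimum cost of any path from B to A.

Shortest distances from B:
B: 0
D: 5  (via B)
J: 6  (via D)
E: 7  (via B)
H: 8  (via B)
F: 9  (via J)
L: 9  (via E)
G: 10  (via F)
I: 10  (via H)
K: 10  (via L)
C: 12  (via J)
M: 12  (via D)
A: 14  (via C)
Shortest route: B–D–J–C–A = 14.

14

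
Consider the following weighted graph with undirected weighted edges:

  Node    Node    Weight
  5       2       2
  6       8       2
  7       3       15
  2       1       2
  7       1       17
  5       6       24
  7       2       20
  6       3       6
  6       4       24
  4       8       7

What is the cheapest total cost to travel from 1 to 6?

28

Shortest distances from 1:
1: 0
2: 2  (via 1)
5: 4  (via 2)
7: 17  (via 1)
6: 28  (via 5)
Shortest route: 1–2–5–6 = 28.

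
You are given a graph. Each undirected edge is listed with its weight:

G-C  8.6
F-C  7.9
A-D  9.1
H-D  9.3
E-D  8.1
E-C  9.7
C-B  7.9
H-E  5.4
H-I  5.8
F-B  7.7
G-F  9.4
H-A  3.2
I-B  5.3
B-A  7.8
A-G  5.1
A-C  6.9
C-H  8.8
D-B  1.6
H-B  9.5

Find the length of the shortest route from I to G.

14.1

Compare a few routes:
I - B - A - G: 5.3+7.8+5.1 = 18.2
I - B - C - G: 5.3+7.9+8.6 = 21.8
I - H - A - G: 5.8+3.2+5.1 = 14.1
I - B - D - A - G: 5.3+1.6+9.1+5.1 = 21.1
Cheapest is I - H - A - G at 14.1.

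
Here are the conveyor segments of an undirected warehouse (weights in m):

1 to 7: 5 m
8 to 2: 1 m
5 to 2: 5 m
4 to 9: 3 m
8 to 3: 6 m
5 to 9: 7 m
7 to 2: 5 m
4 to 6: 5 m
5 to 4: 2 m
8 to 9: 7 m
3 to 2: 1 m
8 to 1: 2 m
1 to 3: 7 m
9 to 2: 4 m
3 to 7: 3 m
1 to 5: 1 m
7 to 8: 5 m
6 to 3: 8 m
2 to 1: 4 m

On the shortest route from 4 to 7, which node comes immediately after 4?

Enumerating some paths:
4–5–1–7: 2+1+5 = 8
4–5–1–8–2–3–7: 2+1+2+1+1+3 = 10
4–5–1–8–7: 2+1+2+5 = 10
The minimum is 8 m via 4–5–1–7.
So from 4 the first move is to 5.

5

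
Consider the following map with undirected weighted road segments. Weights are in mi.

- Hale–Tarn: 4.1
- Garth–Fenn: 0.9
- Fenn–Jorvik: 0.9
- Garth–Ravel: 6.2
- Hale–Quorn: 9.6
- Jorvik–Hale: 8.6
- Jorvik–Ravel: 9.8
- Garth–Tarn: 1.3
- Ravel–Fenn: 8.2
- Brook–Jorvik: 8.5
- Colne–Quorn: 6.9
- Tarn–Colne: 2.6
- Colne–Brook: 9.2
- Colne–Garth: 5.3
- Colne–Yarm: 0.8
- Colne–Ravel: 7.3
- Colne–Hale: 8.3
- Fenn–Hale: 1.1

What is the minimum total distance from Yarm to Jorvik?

Settle nodes by increasing distance from Yarm:
Yarm: 0
Colne: 0.8  (via Yarm)
Tarn: 3.4  (via Colne)
Garth: 4.7  (via Tarn)
Fenn: 5.6  (via Garth)
Jorvik: 6.5  (via Fenn)
Shortest route: Yarm–Colne–Tarn–Garth–Fenn–Jorvik = 6.5 mi.

6.5 mi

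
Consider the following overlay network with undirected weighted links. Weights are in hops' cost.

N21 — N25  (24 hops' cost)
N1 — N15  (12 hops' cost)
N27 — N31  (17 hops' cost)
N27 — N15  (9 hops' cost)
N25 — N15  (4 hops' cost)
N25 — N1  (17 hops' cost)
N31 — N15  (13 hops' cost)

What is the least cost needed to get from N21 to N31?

Settle nodes by increasing distance from N21:
N21: 0
N25: 24  (via N21)
N15: 28  (via N25)
N27: 37  (via N15)
N1: 40  (via N15)
N31: 41  (via N15)
Shortest route: N21–N25–N15–N31 = 41 hops' cost.

41 hops' cost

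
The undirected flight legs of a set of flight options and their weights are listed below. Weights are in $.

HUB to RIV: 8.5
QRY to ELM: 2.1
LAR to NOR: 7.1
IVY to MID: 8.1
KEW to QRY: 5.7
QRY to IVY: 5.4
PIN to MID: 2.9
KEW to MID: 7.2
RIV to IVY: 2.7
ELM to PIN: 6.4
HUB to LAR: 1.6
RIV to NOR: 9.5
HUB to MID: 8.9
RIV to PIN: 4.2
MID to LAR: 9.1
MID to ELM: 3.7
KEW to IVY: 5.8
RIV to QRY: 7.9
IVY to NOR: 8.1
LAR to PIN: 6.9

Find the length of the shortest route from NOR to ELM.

$15.6

Shortest distances from NOR:
NOR: 0
LAR: 7.1  (via NOR)
IVY: 8.1  (via NOR)
HUB: 8.7  (via LAR)
RIV: 9.5  (via NOR)
QRY: 13.5  (via IVY)
PIN: 13.7  (via RIV)
KEW: 13.9  (via IVY)
ELM: 15.6  (via QRY)
Shortest route: NOR–IVY–QRY–ELM = $15.6.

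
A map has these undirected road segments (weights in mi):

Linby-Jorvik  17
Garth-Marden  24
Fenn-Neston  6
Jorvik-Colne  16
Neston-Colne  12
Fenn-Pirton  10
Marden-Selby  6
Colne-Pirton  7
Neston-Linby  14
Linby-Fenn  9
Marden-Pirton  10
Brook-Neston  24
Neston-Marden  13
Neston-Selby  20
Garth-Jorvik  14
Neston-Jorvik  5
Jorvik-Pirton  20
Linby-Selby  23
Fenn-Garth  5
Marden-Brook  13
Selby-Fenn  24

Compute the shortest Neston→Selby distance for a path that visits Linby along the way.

37 mi

Shortest Neston→Linby: Neston → Linby = 14
Shortest Linby→Selby: Linby → Selby = 23
Total via Linby: 14 + 23 = 37 mi.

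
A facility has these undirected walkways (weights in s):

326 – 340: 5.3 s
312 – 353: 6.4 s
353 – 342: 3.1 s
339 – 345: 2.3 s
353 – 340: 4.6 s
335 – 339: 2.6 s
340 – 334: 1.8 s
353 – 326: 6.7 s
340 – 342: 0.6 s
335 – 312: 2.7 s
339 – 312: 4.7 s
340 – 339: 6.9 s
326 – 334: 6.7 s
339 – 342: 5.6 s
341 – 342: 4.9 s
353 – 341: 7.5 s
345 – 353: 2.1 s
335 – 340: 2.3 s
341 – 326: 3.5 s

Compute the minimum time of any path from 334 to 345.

Running Dijkstra from 334:
334: 0
340: 1.8  (via 334)
342: 2.4  (via 340)
335: 4.1  (via 340)
353: 5.5  (via 342)
326: 6.7  (via 334)
339: 6.7  (via 335)
312: 6.8  (via 335)
341: 7.3  (via 342)
345: 7.6  (via 353)
Shortest route: 334–340–342–353–345 = 7.6 s.

7.6 s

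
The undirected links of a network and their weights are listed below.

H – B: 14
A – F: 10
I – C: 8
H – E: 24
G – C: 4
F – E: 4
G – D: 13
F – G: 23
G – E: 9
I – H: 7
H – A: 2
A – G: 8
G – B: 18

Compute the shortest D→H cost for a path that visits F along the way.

38

Shortest D→F: D → G → E → F = 26
Best F to H: F → A → H costing 12
Total via F: 26 + 12 = 38.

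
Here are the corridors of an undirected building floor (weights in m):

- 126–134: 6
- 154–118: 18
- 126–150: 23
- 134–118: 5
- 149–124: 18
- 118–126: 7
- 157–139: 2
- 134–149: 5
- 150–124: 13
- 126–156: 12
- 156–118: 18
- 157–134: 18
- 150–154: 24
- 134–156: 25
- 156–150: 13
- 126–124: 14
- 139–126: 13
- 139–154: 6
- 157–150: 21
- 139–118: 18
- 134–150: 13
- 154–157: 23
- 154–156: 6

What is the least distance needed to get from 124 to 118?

21 m

Shortest distances from 124:
124: 0
150: 13  (via 124)
126: 14  (via 124)
149: 18  (via 124)
134: 20  (via 126)
118: 21  (via 126)
Shortest route: 124–126–118 = 21 m.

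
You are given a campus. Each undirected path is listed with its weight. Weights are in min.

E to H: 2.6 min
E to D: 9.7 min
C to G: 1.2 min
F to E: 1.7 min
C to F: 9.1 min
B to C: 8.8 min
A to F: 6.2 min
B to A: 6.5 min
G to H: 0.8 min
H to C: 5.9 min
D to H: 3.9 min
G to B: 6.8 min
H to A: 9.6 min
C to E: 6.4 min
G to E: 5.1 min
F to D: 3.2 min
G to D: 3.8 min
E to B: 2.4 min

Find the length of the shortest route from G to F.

Enumerating some paths:
G - E - F: 5.1+1.7 = 6.8
G - H - E - F: 0.8+2.6+1.7 = 5.1
The minimum is 5.1 min via G - H - E - F.

5.1 min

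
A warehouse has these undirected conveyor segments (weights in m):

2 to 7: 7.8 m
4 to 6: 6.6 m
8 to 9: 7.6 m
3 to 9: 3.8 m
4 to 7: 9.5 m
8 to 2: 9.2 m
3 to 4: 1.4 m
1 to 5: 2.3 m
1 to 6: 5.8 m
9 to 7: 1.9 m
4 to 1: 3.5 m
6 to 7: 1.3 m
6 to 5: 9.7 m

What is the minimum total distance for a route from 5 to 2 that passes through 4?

Shortest 5→4: 5–1–4 = 5.8
Shortest 4→2: 4–3–9–7–2 = 14.9
Total via 4: 5.8 + 14.9 = 20.7 m.

20.7 m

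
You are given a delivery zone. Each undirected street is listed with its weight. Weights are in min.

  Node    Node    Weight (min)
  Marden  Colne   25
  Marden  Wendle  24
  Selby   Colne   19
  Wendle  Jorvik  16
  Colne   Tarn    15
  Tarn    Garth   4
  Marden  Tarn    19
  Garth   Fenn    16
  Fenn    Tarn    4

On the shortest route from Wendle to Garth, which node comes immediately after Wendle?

Marden

Enumerating some paths:
Wendle - Marden - Tarn - Garth: 24+19+4 = 47
Wendle - Marden - Colne - Tarn - Fenn - Garth: 24+25+15+4+16 = 84
Wendle - Marden - Colne - Tarn - Garth: 24+25+15+4 = 68
Wendle - Marden - Tarn - Fenn - Garth: 24+19+4+16 = 63
The minimum is 47 min via Wendle - Marden - Tarn - Garth.
So from Wendle the first move is to Marden.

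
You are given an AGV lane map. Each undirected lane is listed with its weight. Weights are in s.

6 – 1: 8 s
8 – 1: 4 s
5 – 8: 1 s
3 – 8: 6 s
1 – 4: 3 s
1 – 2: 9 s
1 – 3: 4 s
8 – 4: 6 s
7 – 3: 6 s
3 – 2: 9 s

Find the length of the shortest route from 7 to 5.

13 s

Settle nodes by increasing distance from 7:
7: 0
3: 6  (via 7)
1: 10  (via 3)
8: 12  (via 3)
4: 13  (via 1)
5: 13  (via 8)
Shortest route: 7 → 3 → 8 → 5 = 13 s.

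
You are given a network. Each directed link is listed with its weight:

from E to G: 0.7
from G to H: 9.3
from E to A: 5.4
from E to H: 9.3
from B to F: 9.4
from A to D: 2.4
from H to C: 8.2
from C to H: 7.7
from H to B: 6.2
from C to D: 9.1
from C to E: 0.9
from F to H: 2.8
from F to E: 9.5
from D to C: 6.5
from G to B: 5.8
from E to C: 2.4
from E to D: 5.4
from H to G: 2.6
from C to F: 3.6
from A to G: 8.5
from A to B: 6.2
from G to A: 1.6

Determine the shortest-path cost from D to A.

Running Dijkstra from D:
D: 0
C: 6.5  (via D)
E: 7.4  (via C)
G: 8.1  (via E)
A: 9.7  (via G)
Shortest route: D–C–E–G–A = 9.7.

9.7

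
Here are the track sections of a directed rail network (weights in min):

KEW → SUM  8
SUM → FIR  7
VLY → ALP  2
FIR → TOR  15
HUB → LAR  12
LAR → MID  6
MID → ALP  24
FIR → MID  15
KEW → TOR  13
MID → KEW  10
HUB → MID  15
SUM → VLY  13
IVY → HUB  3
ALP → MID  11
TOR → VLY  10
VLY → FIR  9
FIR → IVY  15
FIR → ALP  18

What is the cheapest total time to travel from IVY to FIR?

Settle nodes by increasing distance from IVY:
IVY: 0
HUB: 3  (via IVY)
LAR: 15  (via HUB)
MID: 18  (via HUB)
KEW: 28  (via MID)
SUM: 36  (via KEW)
TOR: 41  (via KEW)
ALP: 42  (via MID)
FIR: 43  (via SUM)
Shortest route: IVY → HUB → MID → KEW → SUM → FIR = 43 min.

43 min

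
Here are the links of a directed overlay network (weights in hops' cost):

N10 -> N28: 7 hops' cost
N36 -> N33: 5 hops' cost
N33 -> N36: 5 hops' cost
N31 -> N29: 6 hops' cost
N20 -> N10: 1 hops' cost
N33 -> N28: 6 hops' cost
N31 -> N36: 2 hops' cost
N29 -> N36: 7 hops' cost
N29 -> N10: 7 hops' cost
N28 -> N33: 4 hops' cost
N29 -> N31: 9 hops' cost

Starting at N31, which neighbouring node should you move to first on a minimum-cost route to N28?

Enumerating some paths:
N31–N36–N33–N28: 2+5+6 = 13
N31–N29–N10–N28: 6+7+7 = 20
The minimum is 13 hops' cost via N31–N36–N33–N28.
So from N31 the first move is to N36.

N36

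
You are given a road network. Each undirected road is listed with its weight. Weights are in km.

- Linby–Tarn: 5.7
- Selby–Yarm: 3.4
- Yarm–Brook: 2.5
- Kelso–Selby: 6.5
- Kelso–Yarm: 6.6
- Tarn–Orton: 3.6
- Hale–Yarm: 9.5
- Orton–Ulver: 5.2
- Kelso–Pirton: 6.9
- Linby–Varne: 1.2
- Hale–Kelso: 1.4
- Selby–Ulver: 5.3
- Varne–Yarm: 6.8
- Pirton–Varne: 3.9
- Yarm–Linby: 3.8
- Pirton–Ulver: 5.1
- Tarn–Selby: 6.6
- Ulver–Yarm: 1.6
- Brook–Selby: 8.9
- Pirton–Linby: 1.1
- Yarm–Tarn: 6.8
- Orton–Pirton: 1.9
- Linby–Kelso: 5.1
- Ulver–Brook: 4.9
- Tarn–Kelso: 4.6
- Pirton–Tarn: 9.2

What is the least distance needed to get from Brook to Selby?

Shortest distances from Brook:
Brook: 0
Yarm: 2.5  (via Brook)
Ulver: 4.1  (via Yarm)
Selby: 5.9  (via Yarm)
Shortest route: Brook → Yarm → Selby = 5.9 km.

5.9 km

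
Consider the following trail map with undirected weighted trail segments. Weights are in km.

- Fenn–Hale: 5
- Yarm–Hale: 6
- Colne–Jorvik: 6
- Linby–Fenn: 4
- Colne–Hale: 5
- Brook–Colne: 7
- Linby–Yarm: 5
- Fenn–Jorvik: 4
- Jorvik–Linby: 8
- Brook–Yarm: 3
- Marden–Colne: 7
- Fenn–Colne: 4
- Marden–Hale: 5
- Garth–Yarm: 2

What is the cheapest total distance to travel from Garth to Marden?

Settle nodes by increasing distance from Garth:
Garth: 0
Yarm: 2  (via Garth)
Brook: 5  (via Yarm)
Linby: 7  (via Yarm)
Hale: 8  (via Yarm)
Fenn: 11  (via Linby)
Colne: 12  (via Brook)
Marden: 13  (via Hale)
Shortest route: Garth–Yarm–Hale–Marden = 13 km.

13 km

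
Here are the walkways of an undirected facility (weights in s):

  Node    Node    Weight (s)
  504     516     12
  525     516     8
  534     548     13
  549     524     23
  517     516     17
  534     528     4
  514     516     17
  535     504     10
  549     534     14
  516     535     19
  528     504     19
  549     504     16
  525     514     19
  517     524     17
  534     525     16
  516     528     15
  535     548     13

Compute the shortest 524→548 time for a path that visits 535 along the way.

62 s

Best 524 to 535: 524–549–504–535 costing 49
Shortest 535→548: 535–548 = 13
Total via 535: 49 + 13 = 62 s.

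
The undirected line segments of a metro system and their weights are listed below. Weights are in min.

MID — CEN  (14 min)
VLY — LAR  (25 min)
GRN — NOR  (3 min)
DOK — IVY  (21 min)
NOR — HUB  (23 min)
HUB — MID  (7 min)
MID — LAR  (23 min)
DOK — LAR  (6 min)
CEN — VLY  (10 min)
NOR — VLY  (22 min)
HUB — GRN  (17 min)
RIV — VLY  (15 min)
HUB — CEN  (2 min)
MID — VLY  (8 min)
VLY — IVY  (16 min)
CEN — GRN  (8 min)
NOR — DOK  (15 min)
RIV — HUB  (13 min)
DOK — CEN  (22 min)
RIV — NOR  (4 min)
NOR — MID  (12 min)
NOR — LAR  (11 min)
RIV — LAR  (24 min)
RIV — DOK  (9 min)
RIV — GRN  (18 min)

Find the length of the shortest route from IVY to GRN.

Compare a few routes:
IVY → VLY → CEN → GRN: 16+10+8 = 34
IVY → DOK → RIV → NOR → GRN: 21+9+4+3 = 37
Cheapest is IVY → VLY → CEN → GRN at 34 min.

34 min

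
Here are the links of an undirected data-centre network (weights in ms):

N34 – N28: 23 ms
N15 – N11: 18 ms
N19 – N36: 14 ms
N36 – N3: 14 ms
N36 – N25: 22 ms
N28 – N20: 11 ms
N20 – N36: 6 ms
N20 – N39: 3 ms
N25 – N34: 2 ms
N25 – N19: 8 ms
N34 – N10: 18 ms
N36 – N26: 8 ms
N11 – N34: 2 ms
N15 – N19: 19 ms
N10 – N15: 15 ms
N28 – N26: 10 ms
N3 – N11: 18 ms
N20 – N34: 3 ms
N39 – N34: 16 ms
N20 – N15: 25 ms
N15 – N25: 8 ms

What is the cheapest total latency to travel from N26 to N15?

27 ms

Shortest distances from N26:
N26: 0
N36: 8  (via N26)
N28: 10  (via N26)
N20: 14  (via N36)
N39: 17  (via N20)
N34: 17  (via N20)
N25: 19  (via N34)
N11: 19  (via N34)
N19: 22  (via N36)
N3: 22  (via N36)
N15: 27  (via N25)
Shortest route: N26 → N36 → N20 → N34 → N25 → N15 = 27 ms.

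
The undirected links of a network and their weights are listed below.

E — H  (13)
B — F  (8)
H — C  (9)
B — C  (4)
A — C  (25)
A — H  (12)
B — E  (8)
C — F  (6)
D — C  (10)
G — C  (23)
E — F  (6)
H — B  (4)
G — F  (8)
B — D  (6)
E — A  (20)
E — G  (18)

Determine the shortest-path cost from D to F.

14

Settle nodes by increasing distance from D:
D: 0
B: 6  (via D)
C: 10  (via D)
H: 10  (via B)
E: 14  (via B)
F: 14  (via B)
Shortest route: D–B–F = 14.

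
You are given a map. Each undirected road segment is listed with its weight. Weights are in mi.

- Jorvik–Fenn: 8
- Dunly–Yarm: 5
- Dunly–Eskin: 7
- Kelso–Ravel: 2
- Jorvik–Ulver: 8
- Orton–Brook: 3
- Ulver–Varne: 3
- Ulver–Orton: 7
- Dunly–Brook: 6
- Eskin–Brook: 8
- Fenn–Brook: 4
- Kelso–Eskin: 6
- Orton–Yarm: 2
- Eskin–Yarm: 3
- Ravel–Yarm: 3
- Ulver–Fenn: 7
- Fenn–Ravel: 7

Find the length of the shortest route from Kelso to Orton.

Running Dijkstra from Kelso:
Kelso: 0
Ravel: 2  (via Kelso)
Yarm: 5  (via Ravel)
Eskin: 6  (via Kelso)
Orton: 7  (via Yarm)
Shortest route: Kelso–Ravel–Yarm–Orton = 7 mi.

7 mi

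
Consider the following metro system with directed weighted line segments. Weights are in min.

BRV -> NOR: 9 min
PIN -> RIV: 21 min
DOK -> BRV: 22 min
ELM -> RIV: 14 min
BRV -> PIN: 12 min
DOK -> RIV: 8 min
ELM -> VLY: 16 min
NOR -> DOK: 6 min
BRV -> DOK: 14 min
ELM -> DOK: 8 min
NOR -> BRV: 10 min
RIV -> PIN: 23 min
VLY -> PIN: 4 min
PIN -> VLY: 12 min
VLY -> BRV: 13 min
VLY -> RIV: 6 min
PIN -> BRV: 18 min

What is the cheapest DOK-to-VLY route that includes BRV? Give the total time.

46 min

Best DOK to BRV: DOK → BRV costing 22
Best BRV to VLY: BRV → PIN → VLY costing 24
Total via BRV: 22 + 24 = 46 min.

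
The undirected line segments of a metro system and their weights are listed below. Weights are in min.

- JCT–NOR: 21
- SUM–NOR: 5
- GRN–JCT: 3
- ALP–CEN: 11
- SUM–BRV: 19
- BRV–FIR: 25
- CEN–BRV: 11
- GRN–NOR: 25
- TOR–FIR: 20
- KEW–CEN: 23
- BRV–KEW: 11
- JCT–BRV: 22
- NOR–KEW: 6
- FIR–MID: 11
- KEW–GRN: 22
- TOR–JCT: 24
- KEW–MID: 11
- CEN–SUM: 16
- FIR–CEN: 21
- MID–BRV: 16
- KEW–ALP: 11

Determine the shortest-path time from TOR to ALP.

Compare a few routes:
TOR - JCT - GRN - KEW - ALP: 24+3+22+11 = 60
TOR - FIR - CEN - ALP: 20+21+11 = 52
TOR - FIR - MID - KEW - ALP: 20+11+11+11 = 53
TOR - JCT - NOR - KEW - ALP: 24+21+6+11 = 62
The minimum is 52 min via TOR - FIR - CEN - ALP.

52 min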